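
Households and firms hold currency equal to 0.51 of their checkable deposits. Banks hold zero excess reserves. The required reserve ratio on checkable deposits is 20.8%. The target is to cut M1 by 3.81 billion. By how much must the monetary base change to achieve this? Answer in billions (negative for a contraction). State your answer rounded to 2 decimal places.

The money multiplier is m = (1 + c) / (rr + c) = (1 + 0.51) / (0.208 + 0.51) ≈ 2.1031.
ΔMB = ΔM / m = (−3.81) / 2.1031 ≈ -1.8116 billion.

-1.81 billion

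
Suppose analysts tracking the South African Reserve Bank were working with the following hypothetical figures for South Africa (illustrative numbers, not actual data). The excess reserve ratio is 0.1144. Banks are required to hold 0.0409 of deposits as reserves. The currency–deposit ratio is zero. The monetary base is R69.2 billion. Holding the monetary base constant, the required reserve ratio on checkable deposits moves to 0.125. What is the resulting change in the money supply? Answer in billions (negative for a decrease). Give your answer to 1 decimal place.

-156.5 billion

Initially m₁ = 1 / (0.0409 + 0.1144) ≈ 6.4392, so M₁ = 6.4392 × 69.2 ≈ 445.5926 billion.
After the change m₂ = 1 / (0.125 + 0.1144) ≈ 4.1771, so M₂ = 4.1771 × 69.2 ≈ 289.0553 billion.
ΔM = M₂ − M₁ = 289.0553 − 445.5926 = -156.5373 billion.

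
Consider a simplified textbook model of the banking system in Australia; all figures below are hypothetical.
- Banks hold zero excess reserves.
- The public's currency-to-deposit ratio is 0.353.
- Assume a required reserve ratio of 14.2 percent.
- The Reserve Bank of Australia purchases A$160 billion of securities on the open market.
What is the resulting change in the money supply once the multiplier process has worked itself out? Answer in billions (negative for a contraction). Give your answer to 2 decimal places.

The money multiplier is m = (1 + c) / (rr + c) = (1 + 0.353) / (0.142 + 0.353) ≈ 2.733333.
The purchase adds 160 billion of base, so ΔM = m × ΔMB = 2.733333 × (+160) ≈ 437.3333 billion.

A$437.33 billion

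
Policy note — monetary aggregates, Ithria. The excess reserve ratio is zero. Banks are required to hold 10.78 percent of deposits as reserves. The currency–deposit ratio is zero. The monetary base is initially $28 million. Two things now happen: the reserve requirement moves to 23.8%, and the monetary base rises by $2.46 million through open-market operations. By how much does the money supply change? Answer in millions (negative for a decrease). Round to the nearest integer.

Before: m₁ = 1 / (0.1078) ≈ 9.2764, MB₁ = 28, so M₁ = 9.2764 × 28 = 259.7392 million.
After: m₂ = 1 / (0.238) ≈ 4.2017, MB₂ = 28 + 2.46 = 30.46, so M₂ = 4.2017 × 30.46 ≈ 127.9838 million.
ΔM = M₂ − M₁ = 127.9838 − 259.7392 = -131.7554 million.

-132 million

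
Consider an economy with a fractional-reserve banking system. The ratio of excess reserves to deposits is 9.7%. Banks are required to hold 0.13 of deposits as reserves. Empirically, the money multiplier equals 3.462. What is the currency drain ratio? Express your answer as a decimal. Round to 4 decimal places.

Using m = 3.462. From m = (1 + c)/(c + rr + e), rearranging gives 1 + c = m·(c + rr + e), so c·(1 − m) = m·(rr + e) − 1.
Hence c = [m·(rr + e) − 1]/(1 − m) = [3.462 × (0.13 + 0.097) − 1] / (1 − 3.462) ≈ 0.086972.

0.0870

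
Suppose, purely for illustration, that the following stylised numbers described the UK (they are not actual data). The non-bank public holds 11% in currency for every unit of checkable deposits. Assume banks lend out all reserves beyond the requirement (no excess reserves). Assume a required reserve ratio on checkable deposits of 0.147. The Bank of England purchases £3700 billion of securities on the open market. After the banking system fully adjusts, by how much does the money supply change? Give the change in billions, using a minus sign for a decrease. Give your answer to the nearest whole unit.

£15981 billion

The money multiplier is m = (1 + c) / (rr + c) = (1 + 0.11) / (0.147 + 0.11) ≈ 4.31907.
The purchase adds 3700 billion of base, so ΔM = m × ΔMB = 4.31907 × (+3700) = 15980.559 billion.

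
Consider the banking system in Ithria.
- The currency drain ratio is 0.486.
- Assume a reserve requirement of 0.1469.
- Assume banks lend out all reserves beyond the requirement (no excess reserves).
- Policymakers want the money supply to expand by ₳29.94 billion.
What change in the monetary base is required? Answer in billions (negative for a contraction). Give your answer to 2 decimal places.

₳12.75 billion

The money multiplier is m = (1 + c) / (rr + c) = (1 + 0.486) / (0.1469 + 0.486) ≈ 2.34792.
ΔMB = ΔM / m = (+29.94) / 2.34792 ≈ 12.7517 billion.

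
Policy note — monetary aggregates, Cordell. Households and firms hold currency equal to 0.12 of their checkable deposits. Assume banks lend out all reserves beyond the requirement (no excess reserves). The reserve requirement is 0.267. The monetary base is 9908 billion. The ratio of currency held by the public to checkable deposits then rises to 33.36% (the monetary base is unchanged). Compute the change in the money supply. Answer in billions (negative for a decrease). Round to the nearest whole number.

-6674 billion

Initially m₁ = (1 + 0.12) / (0.267 + 0.12) ≈ 2.89406, so M₁ = 2.89406 × 9908 ≈ 28674.3465 billion.
After the change m₂ = (1 + 0.3336) / (0.267 + 0.3336) ≈ 2.22045, so M₂ = 2.22045 × 9908 = 22000.2186 billion.
ΔM = M₂ − M₁ = 22000.2186 − 28674.3465 = -6674.1279 billion.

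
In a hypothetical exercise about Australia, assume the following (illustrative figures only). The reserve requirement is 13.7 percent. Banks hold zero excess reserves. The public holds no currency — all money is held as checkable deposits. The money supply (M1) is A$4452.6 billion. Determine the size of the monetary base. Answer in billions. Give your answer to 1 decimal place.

With no currency drain and no excess reserves, the money multiplier is m = 1/rr = 1/0.137 ≈ 7.299270.
The monetary base is MB = M / m = 4452.6 / 7.299270 ≈ 610.0062 billion.

A$610.0 billion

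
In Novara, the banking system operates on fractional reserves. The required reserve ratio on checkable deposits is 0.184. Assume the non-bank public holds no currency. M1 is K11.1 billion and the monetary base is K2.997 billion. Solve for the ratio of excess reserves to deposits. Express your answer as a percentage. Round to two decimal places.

8.60%

Using m = M/MB = 11.1/2.997 ≈ 3.703704. Since m = (1 + c)/(c + rr + e), the denominator satisfies c + rr + e = (1 + c)/m = (1 + 0) / 3.703704 ≈ 0.270000.
With c = 0 and rr = 0.184, the ratio of excess reserves to deposits is 0.270000 − 0 − 0.184 = 0.086.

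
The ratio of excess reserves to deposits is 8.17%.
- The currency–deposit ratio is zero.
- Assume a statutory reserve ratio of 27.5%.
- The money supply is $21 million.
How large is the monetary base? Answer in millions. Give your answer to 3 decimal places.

The money multiplier is m = 1 / (rr + e) = 1 / (0.275 + 0.0817) ≈ 2.803476.
MB = M / m = 21 / 2.803476 ≈ 7.4907 million.

$7.491 million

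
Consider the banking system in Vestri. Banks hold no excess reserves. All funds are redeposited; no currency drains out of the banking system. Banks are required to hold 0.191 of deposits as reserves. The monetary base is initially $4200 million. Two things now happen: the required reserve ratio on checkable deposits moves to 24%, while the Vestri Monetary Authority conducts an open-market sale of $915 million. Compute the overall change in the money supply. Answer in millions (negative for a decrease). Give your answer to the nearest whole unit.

Before: m₁ = 1 / (0.191) ≈ 5.23560, MB₁ = 4200, so M₁ = 5.23560 × 4200 = 21989.52 million.
After: m₂ = 1 / (0.24) ≈ 4.16667, MB₂ = 4200 − 915 = 3285, so M₂ = 4.16667 × 3285 ≈ 13687.5109 million.
ΔM = M₂ − M₁ = 13687.5109 − 21989.52 = -8302.0091 million.

-8302 million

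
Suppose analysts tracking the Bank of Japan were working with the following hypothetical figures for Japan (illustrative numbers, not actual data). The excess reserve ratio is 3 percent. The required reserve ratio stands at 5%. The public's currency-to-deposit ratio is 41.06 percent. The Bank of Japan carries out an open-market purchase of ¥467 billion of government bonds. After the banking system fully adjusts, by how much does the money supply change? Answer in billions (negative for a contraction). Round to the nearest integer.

The money multiplier is m = (1 + c) / (rr + e + c) = (1 + 0.4106) / (0.05 + 0.03 + 0.4106) ≈ 2.8753.
The purchase adds 467 billion of base, so ΔM = m × ΔMB = 2.8753 × (+467) = 1342.7651 billion.

¥1343 billion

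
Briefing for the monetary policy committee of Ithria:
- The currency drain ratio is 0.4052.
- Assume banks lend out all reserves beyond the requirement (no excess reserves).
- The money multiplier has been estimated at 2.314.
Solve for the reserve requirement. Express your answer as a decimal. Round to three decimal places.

Using m = 2.314. Since m = (1 + c)/(c + rr + e), the denominator satisfies c + rr + e = (1 + c)/m = (1 + 0.4052) / 2.314 ≈ 0.607260.
With c = 0.4052 and e = 0, the reserve requirement is 0.607260 − 0.4052 − 0 = 0.20206.

0.202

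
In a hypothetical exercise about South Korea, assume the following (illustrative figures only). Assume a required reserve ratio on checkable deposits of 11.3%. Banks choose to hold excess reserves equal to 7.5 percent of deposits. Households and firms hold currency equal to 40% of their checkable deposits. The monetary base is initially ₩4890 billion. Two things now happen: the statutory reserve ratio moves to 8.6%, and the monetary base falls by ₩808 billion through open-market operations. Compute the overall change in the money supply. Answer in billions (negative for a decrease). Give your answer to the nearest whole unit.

-1456 billion

Before: m₁ = (1 + 0.4) / (0.113 + 0.075 + 0.4) ≈ 2.38095, MB₁ = 4890, so M₁ = 2.38095 × 4890 = 11642.8455 billion.
After: m₂ = (1 + 0.4) / (0.086 + 0.075 + 0.4) ≈ 2.49554, MB₂ = 4890 − 808 = 4082, so M₂ = 2.49554 × 4082 ≈ 10186.7943 billion.
ΔM = M₂ − M₁ = 10186.7943 − 11642.8455 = -1456.0512 billion.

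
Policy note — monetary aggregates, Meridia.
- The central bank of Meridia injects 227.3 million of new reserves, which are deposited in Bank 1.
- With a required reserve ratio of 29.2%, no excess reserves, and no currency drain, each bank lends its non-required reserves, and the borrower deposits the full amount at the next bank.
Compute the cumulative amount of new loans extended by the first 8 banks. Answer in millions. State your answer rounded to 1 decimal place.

516.3 million

Bank i lends (1 − rr)^i of the original deposit: Bank 1 lends 227.3·0.7080 = 160.9284, Bank 2 lends 227.3·0.7080² ≈ 113.9373, and so on.
Summing a geometric series: total = 227.3·[0.7080·(1 − 0.7080^8) / (1 − 0.7080)] ≈ 516.3297 million.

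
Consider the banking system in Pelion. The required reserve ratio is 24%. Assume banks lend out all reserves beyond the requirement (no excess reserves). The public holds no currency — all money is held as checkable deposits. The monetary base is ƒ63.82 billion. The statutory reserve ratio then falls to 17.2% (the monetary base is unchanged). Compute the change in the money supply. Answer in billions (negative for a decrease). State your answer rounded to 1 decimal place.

ƒ105.1 billion

Initially m₁ = 1 / (0.24) ≈ 4.1667, so M₁ = 4.1667 × 63.82 ≈ 265.9188 billion.
After the change m₂ = 1 / (0.172) ≈ 5.8140, so M₂ = 5.8140 × 63.82 ≈ 371.0495 billion.
ΔM = M₂ − M₁ = 371.0495 − 265.9188 = 105.1307 billion.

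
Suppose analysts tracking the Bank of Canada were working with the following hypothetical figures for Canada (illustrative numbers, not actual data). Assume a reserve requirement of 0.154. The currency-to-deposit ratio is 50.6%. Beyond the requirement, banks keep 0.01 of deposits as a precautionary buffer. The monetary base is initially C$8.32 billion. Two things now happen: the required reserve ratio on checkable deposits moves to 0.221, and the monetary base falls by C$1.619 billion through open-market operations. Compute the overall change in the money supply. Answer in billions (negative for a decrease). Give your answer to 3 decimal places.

Before: m₁ = (1 + 0.506) / (0.154 + 0.01 + 0.506) ≈ 2.24776, MB₁ = 8.32, so M₁ = 2.24776 × 8.32 ≈ 18.7014 billion.
After: m₂ = (1 + 0.506) / (0.221 + 0.01 + 0.506) ≈ 2.04342, MB₂ = 8.32 − 1.619 = 6.701, so M₂ = 2.04342 × 6.701 ≈ 13.693 billion.
ΔM = M₂ − M₁ = 13.693 − 18.7014 = -5.0084 billion.

-5.008 billion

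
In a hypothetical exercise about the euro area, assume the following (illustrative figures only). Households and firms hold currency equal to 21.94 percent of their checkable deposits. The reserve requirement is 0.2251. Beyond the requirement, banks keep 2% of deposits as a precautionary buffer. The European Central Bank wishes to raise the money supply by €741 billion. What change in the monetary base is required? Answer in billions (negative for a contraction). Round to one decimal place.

The money multiplier is m = (1 + c) / (rr + e + c) = (1 + 0.2194) / (0.2251 + 0.02 + 0.2194) ≈ 2.62519.
ΔMB = ΔM / m = (+741) / 2.62519 ≈ 282.2653 billion.

€282.3 billion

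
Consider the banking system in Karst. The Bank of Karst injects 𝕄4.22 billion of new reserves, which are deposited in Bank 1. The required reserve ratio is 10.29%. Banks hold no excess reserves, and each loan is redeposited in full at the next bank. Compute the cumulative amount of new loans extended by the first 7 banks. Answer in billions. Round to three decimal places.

Bank i lends (1 − rr)^i of the original deposit: Bank 1 lends 4.22·0.8971 ≈ 3.7858, Bank 2 lends 4.22·0.8971² ≈ 3.3962, and so on.
Summing a geometric series: total = 4.22·[0.8971·(1 − 0.8971^7) / (1 − 0.8971)] ≈ 19.5869 billion.

𝕄19.587 billion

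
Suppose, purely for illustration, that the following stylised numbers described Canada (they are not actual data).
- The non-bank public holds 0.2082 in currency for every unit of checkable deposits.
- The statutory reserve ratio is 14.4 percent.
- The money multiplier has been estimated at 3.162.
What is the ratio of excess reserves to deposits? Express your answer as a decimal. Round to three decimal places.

0.030

Using m = 3.162. Since m = (1 + c)/(c + rr + e), the denominator satisfies c + rr + e = (1 + c)/m = (1 + 0.2082) / 3.162 ≈ 0.382100.
With c = 0.2082 and rr = 0.144, the ratio of excess reserves to deposits is 0.382100 − 0.2082 − 0.144 = 0.0299.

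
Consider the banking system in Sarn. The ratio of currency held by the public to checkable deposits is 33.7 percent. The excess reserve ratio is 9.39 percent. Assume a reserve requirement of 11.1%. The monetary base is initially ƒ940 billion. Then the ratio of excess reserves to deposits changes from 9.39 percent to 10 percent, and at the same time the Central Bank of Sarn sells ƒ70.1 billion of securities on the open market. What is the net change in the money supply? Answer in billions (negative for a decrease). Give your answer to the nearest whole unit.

Before: m₁ = (1 + 0.337) / (0.111 + 0.0939 + 0.337) ≈ 2.4672, MB₁ = 940, so M₁ = 2.4672 × 940 = 2319.168 billion.
After: m₂ = (1 + 0.337) / (0.111 + 0.1 + 0.337) ≈ 2.4398, MB₂ = 940 − 70.1 = 869.9, so M₂ = 2.4398 × 869.9 ≈ 2122.382 billion.
ΔM = M₂ − M₁ = 2122.382 − 2319.168 = -196.786 billion.

-197 billion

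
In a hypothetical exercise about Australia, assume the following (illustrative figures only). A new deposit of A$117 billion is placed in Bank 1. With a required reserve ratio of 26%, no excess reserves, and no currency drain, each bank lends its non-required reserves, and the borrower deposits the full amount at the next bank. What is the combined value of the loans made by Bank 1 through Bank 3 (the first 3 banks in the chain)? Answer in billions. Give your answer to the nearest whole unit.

Bank i lends (1 − rr)^i of the original deposit: Bank 1 lends 117·0.7400 = 86.5800, Bank 2 lends 117·0.7400² = 64.0692, and so on.
Summing a geometric series: total = 117·[0.7400·(1 − 0.7400^3) / (1 − 0.7400)] ≈ 198.0604 billion.

A$198 billion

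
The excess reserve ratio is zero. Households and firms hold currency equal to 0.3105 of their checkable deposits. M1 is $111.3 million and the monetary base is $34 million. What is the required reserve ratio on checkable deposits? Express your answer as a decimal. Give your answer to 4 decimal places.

Using m = M/MB = 111.3/34 ≈ 3.273529. Since m = (1 + c)/(c + rr + e), the denominator satisfies c + rr + e = (1 + c)/m = (1 + 0.3105) / 3.273529 ≈ 0.400332.
With c = 0.3105 and e = 0, the required reserve ratio on checkable deposits is 0.400332 − 0.3105 − 0 = 0.089832.

0.0898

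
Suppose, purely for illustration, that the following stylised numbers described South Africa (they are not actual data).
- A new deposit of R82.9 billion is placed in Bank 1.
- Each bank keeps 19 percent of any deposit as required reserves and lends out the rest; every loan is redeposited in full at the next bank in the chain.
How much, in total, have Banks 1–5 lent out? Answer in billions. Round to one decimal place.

Bank i lends (1 − rr)^i of the original deposit: Bank 1 lends 82.9·0.8100 = 67.1490, Bank 2 lends 82.9·0.8100² ≈ 54.3907, and so on.
Summing a geometric series: total = 82.9·[0.8100·(1 − 0.8100^5) / (1 − 0.8100)] ≈ 230.1873 billion.

R230.2 billion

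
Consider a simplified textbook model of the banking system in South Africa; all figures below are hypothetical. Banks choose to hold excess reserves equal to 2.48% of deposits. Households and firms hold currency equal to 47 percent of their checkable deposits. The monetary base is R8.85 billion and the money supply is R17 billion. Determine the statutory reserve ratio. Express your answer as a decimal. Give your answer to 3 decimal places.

Using m = M/MB = 17/8.85 ≈ 1.920904. Since m = (1 + c)/(c + rr + e), the denominator satisfies c + rr + e = (1 + c)/m = (1 + 0.47) / 1.920904 ≈ 0.765265.
With c = 0.47 and e = 0.0248, the statutory reserve ratio is 0.765265 − 0.47 − 0.0248 = 0.270465.

0.270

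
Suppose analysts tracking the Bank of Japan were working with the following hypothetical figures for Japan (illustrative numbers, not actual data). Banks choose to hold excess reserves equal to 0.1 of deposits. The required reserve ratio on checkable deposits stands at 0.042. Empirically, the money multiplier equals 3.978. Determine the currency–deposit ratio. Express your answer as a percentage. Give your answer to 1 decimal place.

14.6%

Using m = 3.978. From m = (1 + c)/(c + rr + e), rearranging gives 1 + c = m·(c + rr + e), so c·(1 − m) = m·(rr + e) − 1.
Hence c = [m·(rr + e) − 1]/(1 − m) = [3.978 × (0.042 + 0.1) − 1] / (1 − 3.978) ≈ 0.146113.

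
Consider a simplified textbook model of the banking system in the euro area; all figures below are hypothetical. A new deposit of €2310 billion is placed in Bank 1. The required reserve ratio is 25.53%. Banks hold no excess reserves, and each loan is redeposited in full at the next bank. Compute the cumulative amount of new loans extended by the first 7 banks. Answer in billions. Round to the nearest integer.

€5882 billion

Bank i lends (1 − rr)^i of the original deposit: Bank 1 lends 2310·0.7447 = 1720.2570, Bank 2 lends 2310·0.7447² ≈ 1281.0754, and so on.
Summing a geometric series: total = 2310·[0.7447·(1 − 0.7447^7) / (1 − 0.7447)] ≈ 5882.3004 billion.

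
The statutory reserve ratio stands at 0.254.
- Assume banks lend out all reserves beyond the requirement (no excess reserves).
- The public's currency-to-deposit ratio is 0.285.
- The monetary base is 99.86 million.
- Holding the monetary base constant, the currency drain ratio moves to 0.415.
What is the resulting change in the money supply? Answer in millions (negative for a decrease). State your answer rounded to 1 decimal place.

Initially m₁ = (1 + 0.285) / (0.254 + 0.285) ≈ 2.3840, so M₁ = 2.3840 × 99.86 ≈ 238.0662 million.
After the change m₂ = (1 + 0.415) / (0.254 + 0.415) ≈ 2.1151, so M₂ = 2.1151 × 99.86 ≈ 211.2139 million.
ΔM = M₂ − M₁ = 211.2139 − 238.0662 = -26.8523 million.

-26.9 million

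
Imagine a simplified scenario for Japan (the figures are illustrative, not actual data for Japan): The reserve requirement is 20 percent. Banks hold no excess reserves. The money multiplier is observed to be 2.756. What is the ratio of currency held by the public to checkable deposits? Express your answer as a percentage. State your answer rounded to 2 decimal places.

Using m = 2.756. From m = (1 + c)/(c + rr + e), rearranging gives 1 + c = m·(c + rr + e), so c·(1 − m) = m·(rr + e) − 1.
Hence c = [m·(rr + e) − 1]/(1 − m) = [2.756 × (0.2 + 0) − 1] / (1 − 2.756) ≈ 0.255581.

25.56%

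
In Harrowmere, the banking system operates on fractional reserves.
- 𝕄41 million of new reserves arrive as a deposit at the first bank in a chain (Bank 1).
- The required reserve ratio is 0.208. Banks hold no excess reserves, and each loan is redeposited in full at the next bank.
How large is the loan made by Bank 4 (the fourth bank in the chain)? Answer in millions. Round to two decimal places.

𝕄16.13 million

Each bank lends a fraction (1 − rr) = 0.7920 of the deposit it receives, so Bank 4 receives 41·0.7920^3 and lends 41·0.7920^4 ≈ 16.1319 million.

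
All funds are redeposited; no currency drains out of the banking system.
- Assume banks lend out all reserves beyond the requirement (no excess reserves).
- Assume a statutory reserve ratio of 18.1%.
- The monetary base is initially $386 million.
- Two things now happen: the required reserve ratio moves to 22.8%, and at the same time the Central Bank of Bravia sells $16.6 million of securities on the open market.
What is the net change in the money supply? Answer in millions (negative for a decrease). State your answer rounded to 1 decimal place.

-512.4 million

Before: m₁ = 1 / (0.181) ≈ 5.52486, MB₁ = 386, so M₁ = 5.52486 × 386 ≈ 2132.596 million.
After: m₂ = 1 / (0.228) ≈ 4.38596, MB₂ = 386 − 16.6 = 369.4, so M₂ = 4.38596 × 369.4 ≈ 1620.1736 million.
ΔM = M₂ − M₁ = 1620.1736 − 2132.596 = -512.4224 million.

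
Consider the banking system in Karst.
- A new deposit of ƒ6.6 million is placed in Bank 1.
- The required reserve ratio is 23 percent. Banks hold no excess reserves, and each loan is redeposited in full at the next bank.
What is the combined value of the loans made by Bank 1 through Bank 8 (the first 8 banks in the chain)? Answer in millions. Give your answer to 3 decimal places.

Bank i lends (1 − rr)^i of the original deposit: Bank 1 lends 6.6·0.7700 = 5.0820, Bank 2 lends 6.6·0.7700² ≈ 3.9131, and so on.
Summing a geometric series: total = 6.6·[0.7700·(1 − 0.7700^8) / (1 − 0.7700)] ≈ 19.3652 million.

ƒ19.365 million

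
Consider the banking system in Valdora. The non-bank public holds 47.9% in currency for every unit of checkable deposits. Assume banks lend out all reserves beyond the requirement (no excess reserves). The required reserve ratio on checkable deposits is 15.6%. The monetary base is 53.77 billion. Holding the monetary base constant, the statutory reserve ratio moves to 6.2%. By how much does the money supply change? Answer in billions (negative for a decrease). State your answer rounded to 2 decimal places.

21.76 billion

Initially m₁ = (1 + 0.479) / (0.156 + 0.479) ≈ 2.32913, so M₁ = 2.32913 × 53.77 ≈ 125.2373 billion.
After the change m₂ = (1 + 0.479) / (0.062 + 0.479) ≈ 2.73383, so M₂ = 2.73383 × 53.77 ≈ 146.998 billion.
ΔM = M₂ − M₁ = 146.998 − 125.2373 = 21.7607 billion.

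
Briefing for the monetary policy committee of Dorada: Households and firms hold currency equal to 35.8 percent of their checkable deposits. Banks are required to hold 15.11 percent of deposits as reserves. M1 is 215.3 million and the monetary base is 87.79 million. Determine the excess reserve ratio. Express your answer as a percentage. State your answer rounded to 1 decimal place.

Using m = M/MB = 215.3/87.79 ≈ 2.452443. Since m = (1 + c)/(c + rr + e), the denominator satisfies c + rr + e = (1 + c)/m = (1 + 0.358) / 2.452443 ≈ 0.553734.
With c = 0.358 and rr = 0.1511, the excess reserve ratio is 0.553734 − 0.358 − 0.1511 = 0.044634.

4.5%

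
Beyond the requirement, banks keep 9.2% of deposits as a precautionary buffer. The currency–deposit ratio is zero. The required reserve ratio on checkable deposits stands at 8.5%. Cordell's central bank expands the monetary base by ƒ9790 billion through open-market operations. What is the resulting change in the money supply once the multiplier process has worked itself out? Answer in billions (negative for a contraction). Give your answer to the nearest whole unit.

The money multiplier is m = 1 / (rr + e) = 1 / (0.085 + 0.092) ≈ 5.64972.
The purchase adds 9790 billion of base, so ΔM = m × ΔMB = 5.64972 × (+9790) = 55310.7588 billion.

ƒ55311 billion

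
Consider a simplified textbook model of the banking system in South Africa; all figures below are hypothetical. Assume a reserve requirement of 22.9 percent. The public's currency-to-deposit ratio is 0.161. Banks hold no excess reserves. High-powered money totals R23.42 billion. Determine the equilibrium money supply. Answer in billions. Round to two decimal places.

The money multiplier is m = (1 + c) / (rr + c) = (1 + 0.161) / (0.229 + 0.161) ≈ 2.97692.
So M = m × MB = 2.97692 × 23.42 ≈ 69.7195 billion.

R69.72 billion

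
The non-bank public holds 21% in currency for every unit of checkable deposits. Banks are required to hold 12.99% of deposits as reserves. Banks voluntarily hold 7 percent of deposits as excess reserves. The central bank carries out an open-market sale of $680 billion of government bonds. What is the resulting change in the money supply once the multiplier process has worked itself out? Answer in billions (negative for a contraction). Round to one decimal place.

The money multiplier is m = (1 + c) / (rr + e + c) = (1 + 0.21) / (0.1299 + 0.07 + 0.21) ≈ 2.95194.
The sale removes 680 billion of base, so ΔM = m × ΔMB = 2.95194 × (−680) = -2007.3192 billion.

-2007.3 billion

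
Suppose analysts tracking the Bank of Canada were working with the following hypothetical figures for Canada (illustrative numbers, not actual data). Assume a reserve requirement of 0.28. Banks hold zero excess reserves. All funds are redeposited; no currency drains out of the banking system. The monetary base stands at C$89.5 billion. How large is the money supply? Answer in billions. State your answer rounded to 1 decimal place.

With no currency drain or excess reserves, the money multiplier is m = 1/rr = 1/0.28 ≈ 3.5714.
Money supply M = m × MB = 3.5714 × 89.5 = 319.6403 billion.

C$319.6 billion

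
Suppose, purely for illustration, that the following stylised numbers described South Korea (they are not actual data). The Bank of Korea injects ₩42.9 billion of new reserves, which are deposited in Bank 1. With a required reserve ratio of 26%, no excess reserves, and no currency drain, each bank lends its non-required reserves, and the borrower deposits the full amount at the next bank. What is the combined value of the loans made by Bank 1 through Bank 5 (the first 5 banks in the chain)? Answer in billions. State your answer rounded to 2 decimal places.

₩95.01 billion

Bank i lends (1 − rr)^i of the original deposit: Bank 1 lends 42.9·0.7400 = 31.7460, Bank 2 lends 42.9·0.7400² ≈ 23.4920, and so on.
Summing a geometric series: total = 42.9·[0.7400·(1 − 0.7400^5) / (1 − 0.7400)] ≈ 95.0059 billion.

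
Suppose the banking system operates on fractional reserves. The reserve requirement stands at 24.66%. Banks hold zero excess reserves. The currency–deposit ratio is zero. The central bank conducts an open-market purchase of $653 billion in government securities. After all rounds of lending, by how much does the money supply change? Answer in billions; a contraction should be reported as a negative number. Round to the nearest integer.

The simple money multiplier is m = 1/rr = 1/0.2466 ≈ 4.0552.
An open-market purchase increases the monetary base by 653 billion, so ΔM = m × ΔMB = 4.0552 × 653 = 2648.0456 billion.

$2648 billion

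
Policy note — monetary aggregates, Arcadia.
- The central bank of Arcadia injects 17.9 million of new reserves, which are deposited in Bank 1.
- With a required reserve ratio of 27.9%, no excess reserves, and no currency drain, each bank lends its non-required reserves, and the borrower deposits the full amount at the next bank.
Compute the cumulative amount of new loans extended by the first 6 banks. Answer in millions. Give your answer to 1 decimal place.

39.8 million

Bank i lends (1 − rr)^i of the original deposit: Bank 1 lends 17.9·0.7210 = 12.9059, Bank 2 lends 17.9·0.7210² ≈ 9.3052, and so on.
Summing a geometric series: total = 17.9·[0.7210·(1 − 0.7210^6) / (1 − 0.7210)] ≈ 39.7595 million.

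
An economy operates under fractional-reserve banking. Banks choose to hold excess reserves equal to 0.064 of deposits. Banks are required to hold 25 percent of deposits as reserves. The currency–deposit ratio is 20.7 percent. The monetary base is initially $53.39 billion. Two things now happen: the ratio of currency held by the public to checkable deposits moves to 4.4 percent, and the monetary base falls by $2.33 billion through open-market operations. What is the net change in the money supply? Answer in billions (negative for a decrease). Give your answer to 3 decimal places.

$25.213 billion

Before: m₁ = (1 + 0.207) / (0.25 + 0.064 + 0.207) ≈ 2.316699, MB₁ = 53.39, so M₁ = 2.316699 × 53.39 ≈ 123.6886 billion.
After: m₂ = (1 + 0.044) / (0.25 + 0.064 + 0.044) ≈ 2.916201, MB₂ = 53.39 − 2.33 = 51.06, so M₂ = 2.916201 × 51.06 ≈ 148.9012 billion.
ΔM = M₂ − M₁ = 148.9012 − 123.6886 = 25.2126 billion.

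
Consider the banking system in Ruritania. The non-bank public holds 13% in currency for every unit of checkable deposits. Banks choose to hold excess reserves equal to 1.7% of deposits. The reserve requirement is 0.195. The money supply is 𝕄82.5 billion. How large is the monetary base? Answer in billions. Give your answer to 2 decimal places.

The money multiplier is m = (1 + c) / (rr + e + c) = (1 + 0.13) / (0.195 + 0.017 + 0.13) ≈ 3.30409.
MB = M / m = 82.5 / 3.30409 ≈ 24.9691 billion.

𝕄24.97 billion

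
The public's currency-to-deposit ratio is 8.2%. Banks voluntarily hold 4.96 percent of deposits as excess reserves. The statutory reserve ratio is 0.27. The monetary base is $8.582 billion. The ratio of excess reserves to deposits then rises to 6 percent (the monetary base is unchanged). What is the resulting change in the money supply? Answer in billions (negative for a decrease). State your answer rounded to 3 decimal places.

Initially m₁ = (1 + 0.082) / (0.27 + 0.0496 + 0.082) ≈ 2.69422, so M₁ = 2.69422 × 8.582 ≈ 23.1218 billion.
After the change m₂ = (1 + 0.082) / (0.27 + 0.06 + 0.082) ≈ 2.62621, so M₂ = 2.62621 × 8.582 ≈ 22.5381 billion.
ΔM = M₂ − M₁ = 22.5381 − 23.1218 = -0.5837 billion.

-0.584 billion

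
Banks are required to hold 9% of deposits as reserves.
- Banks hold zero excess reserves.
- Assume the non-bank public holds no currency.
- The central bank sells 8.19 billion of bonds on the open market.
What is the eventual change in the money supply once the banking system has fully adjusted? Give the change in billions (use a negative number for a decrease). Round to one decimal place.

-91.0 billion

The simple money multiplier is m = 1/rr = 1/0.09 ≈ 11.1111.
An open-market sale reduces the monetary base by 8.19 billion, so ΔM = m × ΔMB = 11.1111 × (−8.19) ≈ -90.9999 billion.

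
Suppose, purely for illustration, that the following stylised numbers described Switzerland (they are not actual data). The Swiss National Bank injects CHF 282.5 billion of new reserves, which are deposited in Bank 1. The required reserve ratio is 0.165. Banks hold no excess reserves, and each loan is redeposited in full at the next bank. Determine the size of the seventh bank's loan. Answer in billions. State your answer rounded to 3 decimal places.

CHF 79.951 billion

Each bank lends a fraction (1 − rr) = 0.8350 of the deposit it receives, so Bank 7 receives 282.5·0.8350^6 and lends 282.5·0.8350^7 ≈ 79.9510 billion.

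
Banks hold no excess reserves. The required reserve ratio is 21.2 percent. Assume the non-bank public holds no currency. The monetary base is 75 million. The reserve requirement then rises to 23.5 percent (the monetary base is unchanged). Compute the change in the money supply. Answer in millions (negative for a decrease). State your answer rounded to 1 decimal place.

-34.6 million

Initially m₁ = 1 / (0.212) ≈ 4.7170, so M₁ = 4.7170 × 75 = 353.775 million.
After the change m₂ = 1 / (0.235) ≈ 4.2553, so M₂ = 4.2553 × 75 = 319.1475 million.
ΔM = M₂ − M₁ = 319.1475 − 353.775 = -34.6275 million.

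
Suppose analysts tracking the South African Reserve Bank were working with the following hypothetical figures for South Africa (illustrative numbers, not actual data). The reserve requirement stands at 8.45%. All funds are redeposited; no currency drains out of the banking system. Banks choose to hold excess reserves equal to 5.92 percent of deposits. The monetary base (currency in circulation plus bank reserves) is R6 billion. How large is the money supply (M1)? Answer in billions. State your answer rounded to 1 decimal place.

R41.8 billion

The money multiplier is m = 1 / (rr + e) = 1 / (0.0845 + 0.0592) ≈ 6.9589.
So M = m × MB = 6.9589 × 6 = 41.7534 billion.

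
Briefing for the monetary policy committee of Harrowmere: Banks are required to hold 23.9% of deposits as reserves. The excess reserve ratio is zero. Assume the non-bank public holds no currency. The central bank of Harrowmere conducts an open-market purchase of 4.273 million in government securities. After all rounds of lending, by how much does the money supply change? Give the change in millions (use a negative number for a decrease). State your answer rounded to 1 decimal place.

17.9 million

The simple money multiplier is m = 1/rr = 1/0.239 ≈ 4.1841.
An open-market purchase increases the monetary base by 4.273 million, so ΔM = m × ΔMB = 4.1841 × 4.273 ≈ 17.8787 million.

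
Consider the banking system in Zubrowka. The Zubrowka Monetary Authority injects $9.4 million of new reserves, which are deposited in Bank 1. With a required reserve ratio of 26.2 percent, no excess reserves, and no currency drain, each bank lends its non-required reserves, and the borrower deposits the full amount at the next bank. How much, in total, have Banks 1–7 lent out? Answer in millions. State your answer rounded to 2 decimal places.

Bank i lends (1 − rr)^i of the original deposit: Bank 1 lends 9.4·0.7380 = 6.9372, Bank 2 lends 9.4·0.7380² ≈ 5.1197, and so on.
Summing a geometric series: total = 9.4·[0.7380·(1 − 0.7380^7) / (1 − 0.7380)] ≈ 23.3208 million.

$23.32 million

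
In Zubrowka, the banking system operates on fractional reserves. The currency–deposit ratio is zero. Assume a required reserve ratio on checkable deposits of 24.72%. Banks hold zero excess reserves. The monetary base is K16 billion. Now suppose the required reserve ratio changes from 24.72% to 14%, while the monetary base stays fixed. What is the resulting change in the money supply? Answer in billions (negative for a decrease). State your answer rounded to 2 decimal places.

Initially m₁ = 1 / (0.2472) ≈ 4.04531, so M₁ = 4.04531 × 16 ≈ 64.725 billion.
After the change m₂ = 1 / (0.14) ≈ 7.14286, so M₂ = 7.14286 × 16 ≈ 114.2858 billion.
ΔM = M₂ − M₁ = 114.2858 − 64.725 = 49.5608 billion.

K49.56 billion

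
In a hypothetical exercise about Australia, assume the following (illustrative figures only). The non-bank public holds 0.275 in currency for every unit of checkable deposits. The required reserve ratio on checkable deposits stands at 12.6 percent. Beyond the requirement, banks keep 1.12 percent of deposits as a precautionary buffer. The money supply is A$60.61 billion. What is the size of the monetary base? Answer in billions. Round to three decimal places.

The money multiplier is m = (1 + c) / (rr + e + c) = (1 + 0.275) / (0.126 + 0.0112 + 0.275) ≈ 3.093159.
MB = M / m = 60.61 / 3.093159 ≈ 19.5949 billion.

A$19.595 billion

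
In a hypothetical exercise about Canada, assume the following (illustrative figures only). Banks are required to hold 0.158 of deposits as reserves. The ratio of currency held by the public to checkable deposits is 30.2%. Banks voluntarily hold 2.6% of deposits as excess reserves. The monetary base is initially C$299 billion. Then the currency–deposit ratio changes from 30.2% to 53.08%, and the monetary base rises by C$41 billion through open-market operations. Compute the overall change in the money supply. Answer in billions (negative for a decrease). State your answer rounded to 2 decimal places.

-72.89 billion

Before: m₁ = (1 + 0.302) / (0.158 + 0.026 + 0.302) ≈ 2.679012, MB₁ = 299, so M₁ = 2.679012 × 299 ≈ 801.0246 billion.
After: m₂ = (1 + 0.5308) / (0.158 + 0.026 + 0.5308) ≈ 2.141578, MB₂ = 299 + 41 = 340, so M₂ = 2.141578 × 340 ≈ 728.1365 billion.
ΔM = M₂ − M₁ = 728.1365 − 801.0246 = -72.8881 billion.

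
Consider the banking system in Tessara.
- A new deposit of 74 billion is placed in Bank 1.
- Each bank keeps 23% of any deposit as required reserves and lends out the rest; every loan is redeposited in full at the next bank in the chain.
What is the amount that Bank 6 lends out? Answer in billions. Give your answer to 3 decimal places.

15.423 billion

Each bank lends a fraction (1 − rr) = 0.7700 of the deposit it receives, so Bank 6 receives 74·0.7700^5 and lends 74·0.7700^6 ≈ 15.4233 billion.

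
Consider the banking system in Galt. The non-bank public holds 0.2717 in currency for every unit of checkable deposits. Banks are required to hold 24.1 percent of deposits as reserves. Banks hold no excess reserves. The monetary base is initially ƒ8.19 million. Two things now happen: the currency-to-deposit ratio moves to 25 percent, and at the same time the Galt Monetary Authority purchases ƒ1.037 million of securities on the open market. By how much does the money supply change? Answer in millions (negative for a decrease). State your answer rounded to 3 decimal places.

Before: m₁ = (1 + 0.2717) / (0.241 + 0.2717) ≈ 2.48040, MB₁ = 8.19, so M₁ = 2.48040 × 8.19 ≈ 20.3145 million.
After: m₂ = (1 + 0.25) / (0.241 + 0.25) ≈ 2.54582, MB₂ = 8.19 + 1.037 = 9.227, so M₂ = 2.54582 × 9.227 ≈ 23.4903 million.
ΔM = M₂ − M₁ = 23.4903 − 20.3145 = 3.1758 million.

ƒ3.176 million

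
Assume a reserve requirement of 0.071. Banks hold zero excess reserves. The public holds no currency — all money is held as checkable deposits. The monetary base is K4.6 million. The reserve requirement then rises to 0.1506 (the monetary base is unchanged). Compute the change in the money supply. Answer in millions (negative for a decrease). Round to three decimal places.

-34.244 million

Initially m₁ = 1 / (0.071) ≈ 14.08451, so M₁ = 14.08451 × 4.6 ≈ 64.7887 million.
After the change m₂ = 1 / (0.1506) ≈ 6.64011, so M₂ = 6.64011 × 4.6 ≈ 30.5445 million.
ΔM = M₂ − M₁ = 30.5445 − 64.7887 = -34.2442 million.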